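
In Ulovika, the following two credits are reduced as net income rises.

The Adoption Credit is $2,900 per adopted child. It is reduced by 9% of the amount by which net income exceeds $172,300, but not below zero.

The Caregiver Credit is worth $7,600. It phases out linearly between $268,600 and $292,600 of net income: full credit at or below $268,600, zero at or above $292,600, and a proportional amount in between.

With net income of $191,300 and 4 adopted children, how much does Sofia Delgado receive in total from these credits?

$17,490

Adoption Credit: base = 4 × $2,900 = $11,600. 9% of the $19,000 excess over $172,300 is $1,710; credit = $11,600 − $1,710 = $9,890.
Caregiver Credit: $191,300 is at or below the $268,600 threshold, so the full $7,600 applies.
Total: $9,890 + $7,600 = $17,490.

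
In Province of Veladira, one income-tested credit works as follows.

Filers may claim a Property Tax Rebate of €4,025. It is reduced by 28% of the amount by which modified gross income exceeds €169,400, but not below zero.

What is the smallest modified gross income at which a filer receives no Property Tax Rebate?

€183,775

The credit falls by 28% of each euro above €169,400, so it reaches zero when the excess is €4,025 / 28% = €14,375: income = €169,400 + €14,375 = €183,775.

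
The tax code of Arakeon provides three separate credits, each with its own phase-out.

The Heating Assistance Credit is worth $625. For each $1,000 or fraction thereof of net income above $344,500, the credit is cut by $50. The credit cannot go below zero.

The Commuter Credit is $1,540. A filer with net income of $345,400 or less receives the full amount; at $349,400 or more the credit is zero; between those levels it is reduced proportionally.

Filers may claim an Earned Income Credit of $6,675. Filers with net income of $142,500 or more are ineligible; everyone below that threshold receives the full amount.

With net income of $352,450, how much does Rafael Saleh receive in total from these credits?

$225

Heating Assistance Credit: income exceeds $344,500 by $7,950, which is 8 full-or-partial $1,000 increments; reduction = 8 × $50 = $400, leaving $225.
Commuter Credit: $352,450 is at or above $349,400, so the credit is $0.
Earned Income Credit: $352,450 meets or exceeds the $142,500 cutoff, so the credit is $0.
Total: $225 + $0 + $0 = $225.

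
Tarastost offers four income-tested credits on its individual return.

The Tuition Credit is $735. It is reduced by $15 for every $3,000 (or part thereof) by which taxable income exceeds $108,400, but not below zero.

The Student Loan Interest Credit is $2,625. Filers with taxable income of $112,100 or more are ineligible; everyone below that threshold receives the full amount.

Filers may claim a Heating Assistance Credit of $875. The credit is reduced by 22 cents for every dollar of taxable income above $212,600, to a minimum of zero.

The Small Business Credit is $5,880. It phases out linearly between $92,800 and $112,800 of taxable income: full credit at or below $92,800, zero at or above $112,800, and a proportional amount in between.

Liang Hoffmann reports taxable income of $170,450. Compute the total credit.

Tuition Credit: income exceeds $108,400 by $62,050, which is 21 full-or-partial $3,000 increments; reduction = 21 × $15 = $315, leaving $420.
Student Loan Interest Credit: $170,450 meets or exceeds the $112,100 cutoff, so the credit is $0.
Heating Assistance Credit: $170,450 is at or below the $212,600 threshold, so the full $875 applies.
Small Business Credit: $170,450 is at or above $112,800, so the credit is $0.
Total: $420 + $0 + $875 + $0 = $1,295.

$1,295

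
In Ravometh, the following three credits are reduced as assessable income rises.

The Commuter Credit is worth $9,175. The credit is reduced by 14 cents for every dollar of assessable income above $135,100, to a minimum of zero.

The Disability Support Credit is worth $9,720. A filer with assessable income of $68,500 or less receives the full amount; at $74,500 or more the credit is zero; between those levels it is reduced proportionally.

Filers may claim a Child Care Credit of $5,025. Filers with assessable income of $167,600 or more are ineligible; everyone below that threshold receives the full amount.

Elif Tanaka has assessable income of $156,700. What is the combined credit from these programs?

$11,176

Commuter Credit: 14% of the $21,600 excess over $135,100 is $3,024; credit = $9,175 − $3,024 = $6,151.
Disability Support Credit: $156,700 is at or above $74,500, so the credit is $0.
Child Care Credit: $156,700 is below the $167,600 cutoff, so the full $5,025 applies.
Total: $6,151 + $0 + $5,025 = $11,176.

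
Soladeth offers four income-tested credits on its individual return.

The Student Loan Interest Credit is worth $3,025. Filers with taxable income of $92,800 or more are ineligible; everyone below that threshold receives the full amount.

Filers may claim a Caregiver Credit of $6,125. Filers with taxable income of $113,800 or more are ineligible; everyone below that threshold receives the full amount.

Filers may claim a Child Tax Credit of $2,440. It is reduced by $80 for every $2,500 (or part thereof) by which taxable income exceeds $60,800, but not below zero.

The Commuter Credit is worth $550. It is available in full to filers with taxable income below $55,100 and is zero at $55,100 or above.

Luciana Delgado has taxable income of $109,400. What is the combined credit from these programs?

Student Loan Interest Credit: $109,400 meets or exceeds the $92,800 cutoff, so the credit is $0.
Caregiver Credit: $109,400 is below the $113,800 cutoff, so the full $6,125 applies.
Child Tax Credit: income exceeds $60,800 by $48,600, which is 20 full-or-partial $2,500 increments; reduction = 20 × $80 = $1,600, leaving $840.
Commuter Credit: $109,400 meets or exceeds the $55,100 cutoff, so the credit is $0.
Total: $0 + $6,125 + $840 + $0 = $6,965.

$6,965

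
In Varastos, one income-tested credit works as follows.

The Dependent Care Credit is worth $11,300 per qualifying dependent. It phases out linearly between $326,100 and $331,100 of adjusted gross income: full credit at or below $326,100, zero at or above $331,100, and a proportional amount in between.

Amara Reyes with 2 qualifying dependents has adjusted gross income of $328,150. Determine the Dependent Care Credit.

Dependent Care Credit: base = 2 × $11,300 = $22,600. $328,150 is $2,050 into a $5,000 phase-out range, leaving 2,950/5,000 of the credit: $22,600 × 2,950/5,000 = $13,334.

$13,334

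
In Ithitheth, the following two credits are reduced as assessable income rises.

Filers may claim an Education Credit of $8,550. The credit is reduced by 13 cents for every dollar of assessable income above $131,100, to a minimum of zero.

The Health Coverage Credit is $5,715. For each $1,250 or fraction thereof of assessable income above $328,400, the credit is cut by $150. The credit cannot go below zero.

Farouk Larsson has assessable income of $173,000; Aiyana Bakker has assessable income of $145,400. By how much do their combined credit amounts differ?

$3,588

Farouk ($173,000): Education Credit: 13% of the $41,900 excess over $131,100 is $5,447; credit = $8,550 − $5,447 = $3,103. Health Coverage Credit: $173,000 is at or below the $328,400 threshold, so the full $5,715 applies. total $3,103 + $5,715 = $8,818
Aiyana ($145,400): Education Credit: 13% of the $14,300 excess over $131,100 is $1,859; credit = $8,550 − $1,859 = $6,691. Health Coverage Credit: $145,400 is at or below the $328,400 threshold, so the full $5,715 applies. total $6,691 + $5,715 = $12,406
Difference: |$8,818 − $12,406| = $3,588.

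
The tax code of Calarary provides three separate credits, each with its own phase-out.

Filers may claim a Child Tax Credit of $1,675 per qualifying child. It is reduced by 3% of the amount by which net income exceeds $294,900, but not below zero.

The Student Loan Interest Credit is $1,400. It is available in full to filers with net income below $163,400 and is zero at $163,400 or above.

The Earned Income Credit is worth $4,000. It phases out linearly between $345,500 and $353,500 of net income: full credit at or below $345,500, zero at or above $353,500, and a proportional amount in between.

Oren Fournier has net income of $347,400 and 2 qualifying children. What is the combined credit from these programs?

Child Tax Credit: base = 2 × $1,675 = $3,350. 3% of the $52,500 excess over $294,900 is $1,575; credit = $3,350 − $1,575 = $1,775.
Student Loan Interest Credit: $347,400 meets or exceeds the $163,400 cutoff, so the credit is $0.
Earned Income Credit: $347,400 is $1,900 into a $8,000 phase-out range, leaving 6,100/8,000 of the credit: $4,000 × 6,100/8,000 = $3,050.
Total: $1,775 + $0 + $3,050 = $4,825.

$4,825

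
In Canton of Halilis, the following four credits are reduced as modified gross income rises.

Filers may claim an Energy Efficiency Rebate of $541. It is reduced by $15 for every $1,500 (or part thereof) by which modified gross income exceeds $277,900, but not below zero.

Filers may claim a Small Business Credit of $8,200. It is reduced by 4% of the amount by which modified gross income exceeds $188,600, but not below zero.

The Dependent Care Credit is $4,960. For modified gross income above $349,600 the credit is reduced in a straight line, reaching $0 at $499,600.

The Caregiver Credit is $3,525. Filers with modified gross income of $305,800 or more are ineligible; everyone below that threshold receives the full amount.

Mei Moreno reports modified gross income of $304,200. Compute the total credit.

$12,332

Energy Efficiency Rebate: income exceeds $277,900 by $26,300, which is 18 full-or-partial $1,500 increments; reduction = 18 × $15 = $270, leaving $271.
Small Business Credit: 4% of the $115,600 excess over $188,600 is $4,624; credit = $8,200 − $4,624 = $3,576.
Dependent Care Credit: $304,200 is at or below the $349,600 threshold, so the full $4,960 applies.
Caregiver Credit: $304,200 is below the $305,800 cutoff, so the full $3,525 applies.
Total: $271 + $3,576 + $4,960 + $3,525 = $12,332.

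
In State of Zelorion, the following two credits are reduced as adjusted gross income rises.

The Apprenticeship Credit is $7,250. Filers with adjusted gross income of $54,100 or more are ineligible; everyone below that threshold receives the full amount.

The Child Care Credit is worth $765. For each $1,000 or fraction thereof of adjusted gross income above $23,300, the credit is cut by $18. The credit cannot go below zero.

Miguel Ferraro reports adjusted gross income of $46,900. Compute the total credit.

$7,583

Apprenticeship Credit: $46,900 is below the $54,100 cutoff, so the full $7,250 applies.
Child Care Credit: income exceeds $23,300 by $23,600, which is 24 full-or-partial $1,000 increments; reduction = 24 × $18 = $432, leaving $333.
Total: $7,250 + $333 = $7,583.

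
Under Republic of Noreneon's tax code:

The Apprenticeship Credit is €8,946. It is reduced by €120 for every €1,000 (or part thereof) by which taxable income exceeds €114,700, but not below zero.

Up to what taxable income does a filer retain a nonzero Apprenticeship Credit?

After 74 increments the reduction is 74 × €120 = €8,880, leaving €66; one more increment wipes it out. Increment 74 ends at excess 74 × €1,000 = €74,000, so the highest qualifying income is €114,700 + €74,000 = €188,700.

€188,700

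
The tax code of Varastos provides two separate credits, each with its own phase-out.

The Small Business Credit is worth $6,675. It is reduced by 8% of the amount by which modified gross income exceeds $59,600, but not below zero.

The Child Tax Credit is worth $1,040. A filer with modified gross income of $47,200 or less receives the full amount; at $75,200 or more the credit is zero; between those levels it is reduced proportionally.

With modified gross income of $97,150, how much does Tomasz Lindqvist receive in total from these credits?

$3,671

Small Business Credit: 8% of the $37,550 excess over $59,600 is $3,004; credit = $6,675 − $3,004 = $3,671.
Child Tax Credit: $97,150 is at or above $75,200, so the credit is $0.
Total: $3,671 + $0 = $3,671.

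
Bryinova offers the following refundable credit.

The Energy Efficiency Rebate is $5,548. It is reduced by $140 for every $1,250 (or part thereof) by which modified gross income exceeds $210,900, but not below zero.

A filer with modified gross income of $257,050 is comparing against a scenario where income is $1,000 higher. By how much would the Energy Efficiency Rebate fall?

At $257,050 — income exceeds $210,900 by $46,150, which is 37 full-or-partial $1,250 increments; reduction = 37 × $140 = $5,180, leaving $368.
At $258,050 — income exceeds $210,900 by $47,150, which is 38 full-or-partial $1,250 increments; reduction = 38 × $140 = $5,320, leaving $228.
Lost: $368 − $228 = $140.

$140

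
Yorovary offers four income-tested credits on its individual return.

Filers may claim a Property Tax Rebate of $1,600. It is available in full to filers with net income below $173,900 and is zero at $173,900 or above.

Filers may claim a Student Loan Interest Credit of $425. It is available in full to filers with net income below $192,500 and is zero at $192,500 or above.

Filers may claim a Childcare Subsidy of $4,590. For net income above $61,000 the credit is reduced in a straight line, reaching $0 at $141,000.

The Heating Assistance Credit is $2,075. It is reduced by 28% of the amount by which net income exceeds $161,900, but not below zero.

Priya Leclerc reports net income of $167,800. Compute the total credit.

Property Tax Rebate: $167,800 is below the $173,900 cutoff, so the full $1,600 applies.
Student Loan Interest Credit: $167,800 is below the $192,500 cutoff, so the full $425 applies.
Childcare Subsidy: $167,800 is at or above $141,000, so the credit is $0.
Heating Assistance Credit: 28% of the $5,900 excess over $161,900 is $1,652; credit = $2,075 − $1,652 = $423.
Total: $1,600 + $425 + $0 + $423 = $2,448.

$2,448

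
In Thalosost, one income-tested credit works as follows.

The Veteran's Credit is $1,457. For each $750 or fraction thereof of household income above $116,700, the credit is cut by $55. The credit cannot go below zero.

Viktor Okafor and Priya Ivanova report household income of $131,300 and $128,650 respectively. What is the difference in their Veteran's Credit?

Viktor ($131,300): Veteran's Credit: income exceeds $116,700 by $14,600, which is 20 full-or-partial $750 increments; reduction = 20 × $55 = $1,100, leaving $357.
Priya ($128,650): Veteran's Credit: income exceeds $116,700 by $11,950, which is 16 full-or-partial $750 increments; reduction = 16 × $55 = $880, leaving $577.
Difference: |$357 − $577| = $220.

$220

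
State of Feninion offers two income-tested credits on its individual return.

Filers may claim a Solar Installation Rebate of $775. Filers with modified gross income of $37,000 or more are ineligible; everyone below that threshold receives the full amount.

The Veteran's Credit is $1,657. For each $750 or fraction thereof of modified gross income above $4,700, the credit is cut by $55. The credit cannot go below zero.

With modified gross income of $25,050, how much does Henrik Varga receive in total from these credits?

Solar Installation Rebate: $25,050 is below the $37,000 cutoff, so the full $775 applies.
Veteran's Credit: income exceeds $4,700 by $20,350, which is 28 full-or-partial $750 increments; reduction = 28 × $55 = $1,540, leaving $117.
Total: $775 + $117 = $892.

$892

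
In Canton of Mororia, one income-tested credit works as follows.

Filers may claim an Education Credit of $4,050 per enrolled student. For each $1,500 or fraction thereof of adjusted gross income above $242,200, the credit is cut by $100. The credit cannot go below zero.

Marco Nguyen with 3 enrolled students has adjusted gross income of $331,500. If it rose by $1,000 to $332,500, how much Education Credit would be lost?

$100

At $331,500 — base = 3 × $4,050 = $12,150. income exceeds $242,200 by $89,300, which is 60 full-or-partial $1,500 increments; reduction = 60 × $100 = $6,000, leaving $6,150.
At $332,500 — base = 3 × $4,050 = $12,150. income exceeds $242,200 by $90,300, which is 61 full-or-partial $1,500 increments; reduction = 61 × $100 = $6,100, leaving $6,050.
Lost: $6,150 − $6,050 = $100.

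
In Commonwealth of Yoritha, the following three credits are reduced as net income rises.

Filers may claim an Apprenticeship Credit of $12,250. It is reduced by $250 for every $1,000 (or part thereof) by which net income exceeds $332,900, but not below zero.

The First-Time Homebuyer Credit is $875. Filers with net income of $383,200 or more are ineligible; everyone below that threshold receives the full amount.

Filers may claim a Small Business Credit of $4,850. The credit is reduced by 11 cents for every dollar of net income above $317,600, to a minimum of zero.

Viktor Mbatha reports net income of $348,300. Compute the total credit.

$10,598

Apprenticeship Credit: income exceeds $332,900 by $15,400, which is 16 full-or-partial $1,000 increments; reduction = 16 × $250 = $4,000, leaving $8,250.
First-Time Homebuyer Credit: $348,300 is below the $383,200 cutoff, so the full $875 applies.
Small Business Credit: 11% of the $30,700 excess over $317,600 is $3,377; credit = $4,850 − $3,377 = $1,473.
Total: $8,250 + $875 + $1,473 = $10,598.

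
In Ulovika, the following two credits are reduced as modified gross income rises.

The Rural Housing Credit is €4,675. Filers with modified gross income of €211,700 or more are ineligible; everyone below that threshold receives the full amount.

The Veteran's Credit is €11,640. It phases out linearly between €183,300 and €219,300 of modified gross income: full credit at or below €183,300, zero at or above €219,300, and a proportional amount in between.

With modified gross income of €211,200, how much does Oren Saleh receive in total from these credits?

€7,294

Rural Housing Credit: €211,200 is below the €211,700 cutoff, so the full €4,675 applies.
Veteran's Credit: €211,200 is €27,900 into a €36,000 phase-out range, leaving 8,100/36,000 of the credit: €11,640 × 8,100/36,000 = €2,619.
Total: €4,675 + €2,619 = €7,294.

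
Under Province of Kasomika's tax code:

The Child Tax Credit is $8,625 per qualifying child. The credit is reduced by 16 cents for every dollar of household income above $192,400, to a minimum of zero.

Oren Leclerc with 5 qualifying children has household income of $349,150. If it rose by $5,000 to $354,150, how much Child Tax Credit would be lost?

$800

At $349,150 — base = 5 × $8,625 = $43,125. 16% of the $156,750 excess over $192,400 is $25,080; credit = $43,125 − $25,080 = $18,045.
At $354,150 — base = 5 × $8,625 = $43,125. 16% of the $161,750 excess over $192,400 is $25,880; credit = $43,125 − $25,880 = $17,245.
Lost: $18,045 − $17,245 = $800.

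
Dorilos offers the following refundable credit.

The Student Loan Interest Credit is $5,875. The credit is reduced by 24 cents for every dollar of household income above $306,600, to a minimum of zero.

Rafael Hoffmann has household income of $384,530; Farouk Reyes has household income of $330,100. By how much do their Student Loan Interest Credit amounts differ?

Rafael ($384,530): Student Loan Interest Credit: 24% of the $77,930 excess over $306,600 is $18,703.20 ≥ base, so the credit is $0.
Farouk ($330,100): Student Loan Interest Credit: 24% of the $23,500 excess over $306,600 is $5,640; credit = $5,875 − $5,640 = $235.
Difference: |$0 − $235| = $235.

$235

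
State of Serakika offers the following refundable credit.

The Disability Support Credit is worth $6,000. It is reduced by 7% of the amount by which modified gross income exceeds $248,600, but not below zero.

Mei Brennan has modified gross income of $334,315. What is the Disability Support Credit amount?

Disability Support Credit: 7% of the $85,715 excess over $248,600 is $6,000.05 ≥ base, so the credit is $0.

$0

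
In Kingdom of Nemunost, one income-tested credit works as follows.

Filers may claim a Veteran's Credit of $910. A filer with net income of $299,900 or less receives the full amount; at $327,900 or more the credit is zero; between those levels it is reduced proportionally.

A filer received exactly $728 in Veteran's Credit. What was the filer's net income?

$305,500

$728 is 728/910 of the full $910, so 182/910 of the $28,000 range has been used: income = $299,900 + $28,000 × 182/910 = $305,500.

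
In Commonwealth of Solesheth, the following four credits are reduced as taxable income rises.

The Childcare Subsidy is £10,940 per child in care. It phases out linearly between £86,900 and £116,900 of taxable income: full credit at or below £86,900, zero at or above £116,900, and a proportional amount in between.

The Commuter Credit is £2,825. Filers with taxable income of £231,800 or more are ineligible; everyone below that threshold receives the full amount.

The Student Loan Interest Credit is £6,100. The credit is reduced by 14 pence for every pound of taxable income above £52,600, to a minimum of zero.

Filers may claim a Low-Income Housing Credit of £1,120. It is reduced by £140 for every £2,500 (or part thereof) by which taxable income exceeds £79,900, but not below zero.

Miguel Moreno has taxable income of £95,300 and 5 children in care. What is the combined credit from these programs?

£42,471

Childcare Subsidy: base = 5 × £10,940 = £54,700. £95,300 is £8,400 into a £30,000 phase-out range, leaving 21,600/30,000 of the credit: £54,700 × 21,600/30,000 = £39,384.
Commuter Credit: £95,300 is below the £231,800 cutoff, so the full £2,825 applies.
Student Loan Interest Credit: 14% of the £42,700 excess over £52,600 is £5,978; credit = £6,100 − £5,978 = £122.
Low-Income Housing Credit: income exceeds £79,900 by £15,400, which is 7 full-or-partial £2,500 increments; reduction = 7 × £140 = £980, leaving £140.
Total: £39,384 + £2,825 + £122 + £140 = £42,471.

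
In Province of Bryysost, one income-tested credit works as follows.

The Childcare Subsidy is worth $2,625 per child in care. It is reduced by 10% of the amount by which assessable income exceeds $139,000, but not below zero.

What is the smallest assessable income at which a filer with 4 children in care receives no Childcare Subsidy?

Full credit = 4 × $2,625 = $10,500.
The credit falls by 10% of each dollar above $139,000, so it reaches zero when the excess is $10,500 / 10% = $105,000: income = $139,000 + $105,000 = $244,000.

$244,000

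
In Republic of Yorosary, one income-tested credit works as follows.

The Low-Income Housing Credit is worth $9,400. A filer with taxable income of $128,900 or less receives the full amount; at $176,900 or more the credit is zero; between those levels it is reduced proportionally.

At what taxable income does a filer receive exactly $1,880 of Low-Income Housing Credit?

$1,880 is 1,880/9,400 of the full $9,400, so 7,520/9,400 of the $48,000 range has been used: income = $128,900 + $48,000 × 7,520/9,400 = $167,300.

$167,300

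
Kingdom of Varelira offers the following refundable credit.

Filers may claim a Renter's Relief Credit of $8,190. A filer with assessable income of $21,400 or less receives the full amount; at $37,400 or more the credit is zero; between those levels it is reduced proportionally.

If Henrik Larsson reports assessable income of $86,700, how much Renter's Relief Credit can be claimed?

Renter's Relief Credit: $86,700 is at or above $37,400, so the credit is $0.

$0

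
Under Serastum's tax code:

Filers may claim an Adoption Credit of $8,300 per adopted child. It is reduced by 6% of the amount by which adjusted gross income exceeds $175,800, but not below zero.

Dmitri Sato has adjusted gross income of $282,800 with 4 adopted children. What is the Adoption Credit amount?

Adoption Credit: base = 4 × $8,300 = $33,200. 6% of the $107,000 excess over $175,800 is $6,420; credit = $33,200 − $6,420 = $26,780.

$26,780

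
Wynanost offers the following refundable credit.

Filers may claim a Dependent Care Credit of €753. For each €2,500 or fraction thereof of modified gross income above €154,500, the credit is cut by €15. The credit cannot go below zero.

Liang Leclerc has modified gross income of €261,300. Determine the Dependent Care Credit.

€108

Dependent Care Credit: income exceeds €154,500 by €106,800, which is 43 full-or-partial €2,500 increments; reduction = 43 × €15 = €645, leaving €108.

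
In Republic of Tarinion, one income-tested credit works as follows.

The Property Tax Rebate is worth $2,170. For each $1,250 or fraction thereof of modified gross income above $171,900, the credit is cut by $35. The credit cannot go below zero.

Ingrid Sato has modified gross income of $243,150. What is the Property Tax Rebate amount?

$175

Property Tax Rebate: income exceeds $171,900 by $71,250, which is 57 full-or-partial $1,250 increments; reduction = 57 × $35 = $1,995, leaving $175.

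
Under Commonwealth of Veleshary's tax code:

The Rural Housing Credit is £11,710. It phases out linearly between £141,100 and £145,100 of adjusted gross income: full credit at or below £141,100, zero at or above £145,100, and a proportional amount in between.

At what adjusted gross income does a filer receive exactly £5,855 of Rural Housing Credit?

£5,855 is 5,855/11,710 of the full £11,710, so 5,855/11,710 of the £4,000 range has been used: income = £141,100 + £4,000 × 5,855/11,710 = £143,100.

£143,100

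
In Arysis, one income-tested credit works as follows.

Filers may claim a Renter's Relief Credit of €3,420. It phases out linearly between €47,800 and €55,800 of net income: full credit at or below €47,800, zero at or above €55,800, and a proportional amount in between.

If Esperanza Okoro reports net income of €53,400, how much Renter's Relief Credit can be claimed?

Renter's Relief Credit: €53,400 is €5,600 into a €8,000 phase-out range, leaving 2,400/8,000 of the credit: €3,420 × 2,400/8,000 = €1,026.

€1,026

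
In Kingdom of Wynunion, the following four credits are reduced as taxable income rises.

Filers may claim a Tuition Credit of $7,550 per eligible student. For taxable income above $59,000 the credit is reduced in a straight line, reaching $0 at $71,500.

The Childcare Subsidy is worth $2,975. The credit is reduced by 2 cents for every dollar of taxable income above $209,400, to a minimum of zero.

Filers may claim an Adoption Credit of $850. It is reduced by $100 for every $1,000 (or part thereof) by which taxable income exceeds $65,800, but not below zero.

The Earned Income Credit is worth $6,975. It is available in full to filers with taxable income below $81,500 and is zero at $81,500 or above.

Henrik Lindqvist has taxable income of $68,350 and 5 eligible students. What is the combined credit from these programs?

$20,013

Tuition Credit: base = 5 × $7,550 = $37,750. $68,350 is $9,350 into a $12,500 phase-out range, leaving 3,150/12,500 of the credit: $37,750 × 3,150/12,500 = $9,513.
Childcare Subsidy: $68,350 is at or below the $209,400 threshold, so the full $2,975 applies.
Adoption Credit: income exceeds $65,800 by $2,550, which is 3 full-or-partial $1,000 increments; reduction = 3 × $100 = $300, leaving $550.
Earned Income Credit: $68,350 is below the $81,500 cutoff, so the full $6,975 applies.
Total: $9,513 + $2,975 + $550 + $6,975 = $20,013.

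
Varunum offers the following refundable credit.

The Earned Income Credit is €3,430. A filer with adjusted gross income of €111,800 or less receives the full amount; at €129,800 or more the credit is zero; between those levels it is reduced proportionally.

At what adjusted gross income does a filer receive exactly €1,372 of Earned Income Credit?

€122,600

€1,372 is 1,372/3,430 of the full €3,430, so 2,058/3,430 of the €18,000 range has been used: income = €111,800 + €18,000 × 2,058/3,430 = €122,600.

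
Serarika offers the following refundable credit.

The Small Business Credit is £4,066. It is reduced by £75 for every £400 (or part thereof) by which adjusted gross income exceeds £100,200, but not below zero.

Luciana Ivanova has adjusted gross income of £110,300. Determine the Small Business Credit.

£2,116

Small Business Credit: income exceeds £100,200 by £10,100, which is 26 full-or-partial £400 increments; reduction = 26 × £75 = £1,950, leaving £2,116.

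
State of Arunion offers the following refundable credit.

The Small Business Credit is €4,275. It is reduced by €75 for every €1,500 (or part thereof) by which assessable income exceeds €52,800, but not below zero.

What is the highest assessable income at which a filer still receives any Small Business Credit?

€136,800

After 56 increments the reduction is 56 × €75 = €4,200, leaving €75; one more increment wipes it out. Increment 56 ends at excess 56 × €1,500 = €84,000, so the highest qualifying income is €52,800 + €84,000 = €136,800.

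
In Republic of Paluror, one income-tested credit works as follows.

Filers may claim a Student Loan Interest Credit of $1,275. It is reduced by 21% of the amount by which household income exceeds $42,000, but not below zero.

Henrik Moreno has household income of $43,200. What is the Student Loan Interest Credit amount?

$1,023

Student Loan Interest Credit: 21% of the $1,200 excess over $42,000 is $252; credit = $1,275 − $252 = $1,023.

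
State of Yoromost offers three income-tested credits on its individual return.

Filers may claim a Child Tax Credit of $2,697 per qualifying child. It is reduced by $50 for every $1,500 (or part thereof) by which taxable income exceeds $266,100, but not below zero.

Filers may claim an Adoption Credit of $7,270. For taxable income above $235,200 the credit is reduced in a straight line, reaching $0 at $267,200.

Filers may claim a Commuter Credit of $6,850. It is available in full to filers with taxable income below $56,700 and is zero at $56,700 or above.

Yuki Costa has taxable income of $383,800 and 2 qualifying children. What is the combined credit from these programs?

$1,444

Child Tax Credit: base = 2 × $2,697 = $5,394. income exceeds $266,100 by $117,700, which is 79 full-or-partial $1,500 increments; reduction = 79 × $50 = $3,950, leaving $1,444.
Adoption Credit: $383,800 is at or above $267,200, so the credit is $0.
Commuter Credit: $383,800 meets or exceeds the $56,700 cutoff, so the credit is $0.
Total: $1,444 + $0 + $0 = $1,444.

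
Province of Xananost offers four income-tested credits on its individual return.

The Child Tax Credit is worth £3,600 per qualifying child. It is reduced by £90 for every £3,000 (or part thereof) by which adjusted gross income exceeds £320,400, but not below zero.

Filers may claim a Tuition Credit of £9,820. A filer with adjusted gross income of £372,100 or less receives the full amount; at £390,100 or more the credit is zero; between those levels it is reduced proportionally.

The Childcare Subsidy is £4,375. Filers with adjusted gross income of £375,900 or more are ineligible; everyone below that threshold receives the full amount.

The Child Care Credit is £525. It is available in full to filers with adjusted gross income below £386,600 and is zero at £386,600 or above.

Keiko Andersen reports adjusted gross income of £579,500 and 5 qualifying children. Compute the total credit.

£10,170

Child Tax Credit: base = 5 × £3,600 = £18,000. income exceeds £320,400 by £259,100, which is 87 full-or-partial £3,000 increments; reduction = 87 × £90 = £7,830, leaving £10,170.
Tuition Credit: £579,500 is at or above £390,100, so the credit is £0.
Childcare Subsidy: £579,500 meets or exceeds the £375,900 cutoff, so the credit is £0.
Child Care Credit: £579,500 meets or exceeds the £386,600 cutoff, so the credit is £0.
Total: £10,170 + £0 + £0 + £0 = £10,170.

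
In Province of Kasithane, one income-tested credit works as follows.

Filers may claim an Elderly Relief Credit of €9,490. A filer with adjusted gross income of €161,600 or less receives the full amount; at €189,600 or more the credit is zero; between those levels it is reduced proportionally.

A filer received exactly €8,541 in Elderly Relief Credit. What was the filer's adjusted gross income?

€8,541 is 8,541/9,490 of the full €9,490, so 949/9,490 of the €28,000 range has been used: income = €161,600 + €28,000 × 949/9,490 = €164,400.

€164,400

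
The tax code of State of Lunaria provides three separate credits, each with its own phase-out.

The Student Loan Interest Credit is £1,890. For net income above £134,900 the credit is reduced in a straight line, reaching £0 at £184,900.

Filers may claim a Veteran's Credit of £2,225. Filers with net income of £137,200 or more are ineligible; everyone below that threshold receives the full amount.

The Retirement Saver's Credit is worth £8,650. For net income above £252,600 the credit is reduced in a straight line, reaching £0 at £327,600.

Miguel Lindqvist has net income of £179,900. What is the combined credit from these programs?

Student Loan Interest Credit: £179,900 is £45,000 into a £50,000 phase-out range, leaving 5,000/50,000 of the credit: £1,890 × 5,000/50,000 = £189.
Veteran's Credit: £179,900 meets or exceeds the £137,200 cutoff, so the credit is £0.
Retirement Saver's Credit: £179,900 is at or below the £252,600 threshold, so the full £8,650 applies.
Total: £189 + £0 + £8,650 = £8,839.

£8,839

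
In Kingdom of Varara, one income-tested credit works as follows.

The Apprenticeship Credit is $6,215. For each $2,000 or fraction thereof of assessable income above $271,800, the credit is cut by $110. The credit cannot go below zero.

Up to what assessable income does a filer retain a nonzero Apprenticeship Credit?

After 56 increments the reduction is 56 × $110 = $6,160, leaving $55; one more increment wipes it out. Increment 56 ends at excess 56 × $2,000 = $112,000, so the highest qualifying income is $271,800 + $112,000 = $383,800.

$383,800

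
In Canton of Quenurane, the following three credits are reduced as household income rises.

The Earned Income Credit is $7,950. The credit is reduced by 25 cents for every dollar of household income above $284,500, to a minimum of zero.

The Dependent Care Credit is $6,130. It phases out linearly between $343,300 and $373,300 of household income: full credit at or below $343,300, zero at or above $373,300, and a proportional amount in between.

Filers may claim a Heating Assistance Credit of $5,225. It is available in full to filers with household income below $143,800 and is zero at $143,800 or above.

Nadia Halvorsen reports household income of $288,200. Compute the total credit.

Earned Income Credit: 25% of the $3,700 excess over $284,500 is $925; credit = $7,950 − $925 = $7,025.
Dependent Care Credit: $288,200 is at or below the $343,300 threshold, so the full $6,130 applies.
Heating Assistance Credit: $288,200 meets or exceeds the $143,800 cutoff, so the credit is $0.
Total: $7,025 + $6,130 + $0 = $13,155.

$13,155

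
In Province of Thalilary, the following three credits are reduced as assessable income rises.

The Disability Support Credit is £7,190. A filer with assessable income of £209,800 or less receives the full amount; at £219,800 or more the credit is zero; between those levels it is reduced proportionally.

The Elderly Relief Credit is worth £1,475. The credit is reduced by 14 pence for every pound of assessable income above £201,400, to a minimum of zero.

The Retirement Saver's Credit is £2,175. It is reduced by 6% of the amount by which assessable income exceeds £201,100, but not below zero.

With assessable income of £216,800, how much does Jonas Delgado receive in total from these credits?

Disability Support Credit: £216,800 is £7,000 into a £10,000 phase-out range, leaving 3,000/10,000 of the credit: £7,190 × 3,000/10,000 = £2,157.
Elderly Relief Credit: 14% of the £15,400 excess over £201,400 is £2,156 ≥ base, so the credit is £0.
Retirement Saver's Credit: 6% of the £15,700 excess over £201,100 is £942; credit = £2,175 − £942 = £1,233.
Total: £2,157 + £0 + £1,233 = £3,390.

£3,390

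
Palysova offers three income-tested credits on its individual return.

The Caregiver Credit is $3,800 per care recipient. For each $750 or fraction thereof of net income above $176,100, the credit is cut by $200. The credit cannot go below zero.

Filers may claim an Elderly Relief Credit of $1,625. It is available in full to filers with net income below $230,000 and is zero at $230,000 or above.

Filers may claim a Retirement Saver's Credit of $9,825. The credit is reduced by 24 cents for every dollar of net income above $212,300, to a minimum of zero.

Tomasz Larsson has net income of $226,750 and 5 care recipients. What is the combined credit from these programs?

Caregiver Credit: base = 5 × $3,800 = $19,000. income exceeds $176,100 by $50,650, which is 68 full-or-partial $750 increments; reduction = 68 × $200 = $13,600, leaving $5,400.
Elderly Relief Credit: $226,750 is below the $230,000 cutoff, so the full $1,625 applies.
Retirement Saver's Credit: 24% of the $14,450 excess over $212,300 is $3,468; credit = $9,825 − $3,468 = $6,357.
Total: $5,400 + $1,625 + $6,357 = $13,382.

$13,382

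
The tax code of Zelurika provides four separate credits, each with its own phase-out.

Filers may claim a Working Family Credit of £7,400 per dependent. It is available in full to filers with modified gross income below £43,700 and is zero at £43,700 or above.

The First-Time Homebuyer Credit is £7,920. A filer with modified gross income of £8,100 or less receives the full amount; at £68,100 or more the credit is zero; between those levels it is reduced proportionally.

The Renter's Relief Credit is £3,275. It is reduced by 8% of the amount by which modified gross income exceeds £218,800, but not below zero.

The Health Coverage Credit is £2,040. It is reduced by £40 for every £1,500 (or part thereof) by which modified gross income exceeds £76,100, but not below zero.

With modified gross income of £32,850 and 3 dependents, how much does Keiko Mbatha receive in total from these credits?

£32,168

Working Family Credit: base = 3 × £7,400 = £22,200. £32,850 is below the £43,700 cutoff, so the full £22,200 applies.
First-Time Homebuyer Credit: £32,850 is £24,750 into a £60,000 phase-out range, leaving 35,250/60,000 of the credit: £7,920 × 35,250/60,000 = £4,653.
Renter's Relief Credit: £32,850 is at or below the £218,800 threshold, so the full £3,275 applies.
Health Coverage Credit: £32,850 is at or below the £76,100 threshold, so the full £2,040 applies.
Total: £22,200 + £4,653 + £3,275 + £2,040 = £32,168.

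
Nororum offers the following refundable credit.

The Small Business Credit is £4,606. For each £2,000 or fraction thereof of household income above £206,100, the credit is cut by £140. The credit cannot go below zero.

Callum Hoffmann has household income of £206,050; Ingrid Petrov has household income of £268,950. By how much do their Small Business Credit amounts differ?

£4,480

Callum (£206,050): Small Business Credit: £206,050 is at or below the £206,100 threshold, so the full £4,606 applies.
Ingrid (£268,950): Small Business Credit: income exceeds £206,100 by £62,850, which is 32 full-or-partial £2,000 increments; reduction = 32 × £140 = £4,480, leaving £126.
Difference: |£4,606 − £126| = £4,480.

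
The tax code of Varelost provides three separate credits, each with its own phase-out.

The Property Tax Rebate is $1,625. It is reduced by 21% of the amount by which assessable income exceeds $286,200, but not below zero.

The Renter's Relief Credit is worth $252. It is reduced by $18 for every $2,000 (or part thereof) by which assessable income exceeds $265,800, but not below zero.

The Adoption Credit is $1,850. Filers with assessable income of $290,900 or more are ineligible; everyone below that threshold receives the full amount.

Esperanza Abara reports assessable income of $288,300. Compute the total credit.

Property Tax Rebate: 21% of the $2,100 excess over $286,200 is $441; credit = $1,625 − $441 = $1,184.
Renter's Relief Credit: income exceeds $265,800 by $22,500, which is 12 full-or-partial $2,000 increments; reduction = 12 × $18 = $216, leaving $36.
Adoption Credit: $288,300 is below the $290,900 cutoff, so the full $1,850 applies.
Total: $1,184 + $36 + $1,850 = $3,070.

$3,070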